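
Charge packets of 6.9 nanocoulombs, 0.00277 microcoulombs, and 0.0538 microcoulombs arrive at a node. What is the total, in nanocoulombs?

In nanocoulombs:
  6.9 nanocoulombs → 6.9
  0.00277 microcoulombs = 0.00277 × 10³ nanocoulombs = 2.77
  0.0538 microcoulombs = 0.0538 × 10³ nanocoulombs = 53.8
Sum: 6.9 + 2.77 + 53.8 = 63.47

63.47 nanocoulombs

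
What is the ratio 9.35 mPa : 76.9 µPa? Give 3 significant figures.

(9.35 × 10⁻³) / (76.9 × 10⁻⁶) = 0.1216 × 10³

122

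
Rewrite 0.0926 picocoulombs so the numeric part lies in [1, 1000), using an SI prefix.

= 92.6 × 10^-15 coulombs; 10^-15 is femto.

92.6 femtocoulombs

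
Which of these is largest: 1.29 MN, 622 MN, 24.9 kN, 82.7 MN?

622 MN

1.29 MN = 1290000 N
622 MN = 622000000 N
24.9 kN = 24900 N
82.7 MN = 82700000 N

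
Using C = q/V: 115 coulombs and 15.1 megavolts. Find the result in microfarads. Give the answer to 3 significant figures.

(115) / (15.1e6) = 7.6159e-6 F

7.62 microfarads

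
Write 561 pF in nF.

0.561 nF

pico = 10⁻¹², nano = 10⁻⁹; factor is 10⁻³.
561 × 10⁻³ = 0.561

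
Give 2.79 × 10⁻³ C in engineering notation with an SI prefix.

= 2.79 × 10⁻³ C; 10⁻³ is milli.

2.79 mC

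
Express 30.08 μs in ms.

micro = 10^-6, milli = 10^-3; factor is 10^-3.
30.08 × 10^-3 = 0.03008

0.03008 ms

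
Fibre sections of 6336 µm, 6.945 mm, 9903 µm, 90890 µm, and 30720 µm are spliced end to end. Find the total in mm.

In mm:
  6336 µm = 6336e-3 mm = 6.336
  6.945 mm → 6.945
  9903 µm = 9903e-3 mm = 9.903
  90890 µm = 90890e-3 mm = 90.89
  30720 µm = 30720e-3 mm = 30.72
Sum: 6.336 + 6.945 + 9.903 + 90.89 + 30.72 = 144.794

144.794 mm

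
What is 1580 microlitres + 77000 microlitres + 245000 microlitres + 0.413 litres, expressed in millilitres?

In millilitres:
  1580 microlitres = 1580 × 10⁻³ millilitres = 1.58
  77000 microlitres = 77000 × 10⁻³ millilitres = 77
  245000 microlitres = 245000 × 10⁻³ millilitres = 245
  0.413 litres = 0.413 × 10³ millilitres = 413
Sum: 1.58 + 77 + 245 + 413 = 736.58

736.58 millilitres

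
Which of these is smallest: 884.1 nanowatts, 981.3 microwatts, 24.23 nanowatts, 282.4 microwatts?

24.23 nanowatts

884.1 nanowatts = 0.0000008841 watts
981.3 microwatts = 0.0009813 watts
24.23 nanowatts = 0.00000002423 watts
282.4 microwatts = 0.0002824 watts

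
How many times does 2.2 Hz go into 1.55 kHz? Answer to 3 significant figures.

705

(1.55 × 10³) / (2.2) = 0.7045 × 10³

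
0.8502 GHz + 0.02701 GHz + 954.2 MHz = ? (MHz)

1831.41 MHz

In MHz:
  0.8502 GHz = 0.8502 × 10^3 MHz = 850.2
  0.02701 GHz = 0.02701 × 10^3 MHz = 27.01
  954.2 MHz → 954.2
Sum: 850.2 + 27.01 + 954.2 = 1831.41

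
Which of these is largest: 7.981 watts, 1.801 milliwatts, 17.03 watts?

17.03 watts

7.981 watts = 7.981 watts
1.801 milliwatts = 0.001801 watts
17.03 watts = 17.03 watts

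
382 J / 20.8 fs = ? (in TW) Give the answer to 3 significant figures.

18400 TW

(382) / (20.8e-15) = 18.365e15 W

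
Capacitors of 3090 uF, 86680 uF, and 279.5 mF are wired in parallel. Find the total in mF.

369.27 mF

In mF:
  3090 uF = 3090 × 10⁻³ mF = 3.09
  86680 uF = 86680 × 10⁻³ mF = 86.68
  279.5 mF → 279.5
Sum: 3.09 + 86.68 + 279.5 = 369.27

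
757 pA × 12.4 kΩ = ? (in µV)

757e-12 × 12.4e3 = 9386.8e-9 V

9.3868 µV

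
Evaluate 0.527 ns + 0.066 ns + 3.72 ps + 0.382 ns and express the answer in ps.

978.72 ps

In ps:
  0.527 ns = 0.527e3 ps = 527
  0.066 ns = 0.066e3 ps = 66
  3.72 ps → 3.72
  0.382 ns = 0.382e3 ps = 382
Sum: 527 + 66 + 3.72 + 382 = 978.72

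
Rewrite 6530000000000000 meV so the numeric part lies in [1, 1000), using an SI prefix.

= 6.53e12 eV; 1e12 is tera.

6.53 TeV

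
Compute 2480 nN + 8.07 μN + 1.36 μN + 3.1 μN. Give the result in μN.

In μN:
  2480 nN = 2480 × 10⁻³ μN = 2.48
  8.07 μN → 8.07
  1.36 μN → 1.36
  3.1 μN → 3.1
Sum: 2.48 + 8.07 + 1.36 + 3.1 = 15.01

15.01 μN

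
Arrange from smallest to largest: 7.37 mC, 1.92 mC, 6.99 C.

1.92 mC < 7.37 mC < 6.99 C

7.37 mC = 0.00737 C
1.92 mC = 0.00192 C
6.99 C = 6.99 C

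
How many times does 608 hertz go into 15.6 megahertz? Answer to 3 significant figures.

(15.6 × 10^6) / (608) = 0.02566 × 10^6

25700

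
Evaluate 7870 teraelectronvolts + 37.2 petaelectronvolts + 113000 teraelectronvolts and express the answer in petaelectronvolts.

In petaelectronvolts:
  7870 teraelectronvolts = 7870 × 10^-3 petaelectronvolts = 7.87
  37.2 petaelectronvolts → 37.2
  113000 teraelectronvolts = 113000 × 10^-3 petaelectronvolts = 113
Sum: 7.87 + 37.2 + 113 = 158.07

158.07 petaelectronvolts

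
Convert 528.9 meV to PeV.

0.0000000000000005289 PeV

milli = 1e-3, peta = 1e15; factor is 1e-18.
528.9 × 1e-18 = 0.0000000000000005289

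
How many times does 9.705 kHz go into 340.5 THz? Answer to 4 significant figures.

35090000000

(340.5e12) / (9.705e3) = 35.085e9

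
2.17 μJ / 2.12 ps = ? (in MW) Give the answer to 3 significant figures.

(2.17 × 10^-6) / (2.12 × 10^-12) = 1.0236 × 10^6 W

1.02 MW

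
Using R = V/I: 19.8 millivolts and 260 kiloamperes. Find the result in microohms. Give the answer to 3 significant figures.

0.0762 microohms

(19.8 × 10^-3) / (260 × 10^3) = 0.076154 × 10^-6 Ω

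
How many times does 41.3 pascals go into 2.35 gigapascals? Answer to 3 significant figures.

56900000

(2.35 × 10^9) / (41.3) = 0.0569 × 10^9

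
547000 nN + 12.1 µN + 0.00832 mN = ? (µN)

567.42 µN

In µN:
  547000 nN = 547000 × 10⁻³ µN = 547
  12.1 µN → 12.1
  0.00832 mN = 0.00832 × 10³ µN = 8.32
Sum: 547 + 12.1 + 8.32 = 567.42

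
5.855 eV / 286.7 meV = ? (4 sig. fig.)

20.42

(5.855) / (286.7 × 10⁻³) = 0.020422 × 10³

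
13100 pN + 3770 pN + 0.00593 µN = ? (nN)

22.8 nN

In nN:
  13100 pN = 13100 × 10⁻³ nN = 13.1
  3770 pN = 3770 × 10⁻³ nN = 3.77
  0.00593 µN = 0.00593 × 10³ nN = 5.93
Sum: 13.1 + 3.77 + 5.93 = 22.8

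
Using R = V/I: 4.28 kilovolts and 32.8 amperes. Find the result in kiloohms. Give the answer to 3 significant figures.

(4.28e3) / (32.8) = 0.13049e3 Ω

0.130 kiloohms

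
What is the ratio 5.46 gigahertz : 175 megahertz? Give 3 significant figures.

31.2

(5.46 × 10⁹) / (175 × 10⁶) = 0.0312 × 10³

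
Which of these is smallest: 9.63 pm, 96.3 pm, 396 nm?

9.63 pm

9.63 pm = 0.00000000000963 m
96.3 pm = 0.0000000000963 m
396 nm = 0.000000396 m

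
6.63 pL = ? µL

pico = 10⁻¹², micro = 10⁻⁶; factor is 10⁻⁶.
6.63 × 10⁻⁶ = 0.00000663

0.00000663 µL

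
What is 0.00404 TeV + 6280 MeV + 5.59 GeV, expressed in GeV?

15.91 GeV

In GeV:
  0.00404 TeV = 0.00404e3 GeV = 4.04
  6280 MeV = 6280e-3 GeV = 6.28
  5.59 GeV → 5.59
Sum: 4.04 + 6.28 + 5.59 = 15.91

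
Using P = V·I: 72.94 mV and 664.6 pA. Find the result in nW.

72.94 × 10^-3 × 664.6 × 10^-12 = 48475.924 × 10^-15 W

0.048475924 nW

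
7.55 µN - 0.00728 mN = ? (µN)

0.27 µN

In µN:
  7.55 µN → 7.55
  0.00728 mN = 0.00728e3 µN = 7.28
Difference: 7.55 - 7.28 = 0.27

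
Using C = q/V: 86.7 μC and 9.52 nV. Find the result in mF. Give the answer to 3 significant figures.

(86.7e-6) / (9.52e-9) = 9.1071e3 F

9110000 mF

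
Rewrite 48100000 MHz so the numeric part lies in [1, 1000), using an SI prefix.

= 48.1 × 10^12 Hz; 10^12 is tera.

48.1 THz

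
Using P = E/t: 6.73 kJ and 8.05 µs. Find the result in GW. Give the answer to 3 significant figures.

(6.73 × 10^3) / (8.05 × 10^-6) = 0.83602 × 10^9 W

0.836 GW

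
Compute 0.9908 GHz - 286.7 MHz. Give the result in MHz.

In MHz:
  0.9908 GHz = 0.9908 × 10³ MHz = 990.8
  286.7 MHz → 286.7
Difference: 990.8 - 286.7 = 704.1

704.1 MHz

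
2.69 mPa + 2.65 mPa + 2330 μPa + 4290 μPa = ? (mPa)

In mPa:
  2.69 mPa → 2.69
  2.65 mPa → 2.65
  2330 μPa = 2330e-3 mPa = 2.33
  4290 μPa = 4290e-3 mPa = 4.29
Sum: 2.69 + 2.65 + 2.33 + 4.29 = 11.96

11.96 mPa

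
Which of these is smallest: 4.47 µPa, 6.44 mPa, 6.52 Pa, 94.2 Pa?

4.47 µPa

4.47 µPa = 0.00000447 Pa
6.44 mPa = 0.00644 Pa
6.52 Pa = 6.52 Pa
94.2 Pa = 94.2 Pa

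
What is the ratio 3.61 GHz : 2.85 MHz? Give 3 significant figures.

1270

(3.61e9) / (2.85e6) = 1.267e3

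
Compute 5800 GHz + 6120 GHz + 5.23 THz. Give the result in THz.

In THz:
  5800 GHz = 5800e-3 THz = 5.8
  6120 GHz = 6120e-3 THz = 6.12
  5.23 THz → 5.23
Sum: 5.8 + 6.12 + 5.23 = 17.15

17.15 THz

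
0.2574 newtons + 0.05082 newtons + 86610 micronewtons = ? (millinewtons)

394.83 millinewtons

In millinewtons:
  0.2574 newtons = 0.2574e3 millinewtons = 257.4
  0.05082 newtons = 0.05082e3 millinewtons = 50.82
  86610 micronewtons = 86610e-3 millinewtons = 86.61
Sum: 257.4 + 50.82 + 86.61 = 394.83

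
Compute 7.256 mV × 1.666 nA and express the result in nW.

7.256 × 10^-3 × 1.666 × 10^-9 = 12.088496 × 10^-12 W

0.012088496 nW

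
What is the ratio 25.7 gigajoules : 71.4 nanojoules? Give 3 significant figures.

(25.7 × 10⁹) / (71.4 × 10⁻⁹) = 0.3599 × 10¹⁸

360000000000000000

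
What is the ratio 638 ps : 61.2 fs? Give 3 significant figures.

(638e-12) / (61.2e-15) = 10.42e3

10400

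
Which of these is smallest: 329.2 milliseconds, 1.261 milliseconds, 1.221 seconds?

329.2 milliseconds = 0.3292 seconds
1.261 milliseconds = 0.001261 seconds
1.221 seconds = 1.221 seconds

1.261 milliseconds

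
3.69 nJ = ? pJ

3690 pJ

nano = 1e-9, pico = 1e-12; factor is 1e3.
3.69 × 1e3 = 3690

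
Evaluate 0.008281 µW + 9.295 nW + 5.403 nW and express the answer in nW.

22.979 nW

In nW:
  0.008281 µW = 0.008281 × 10³ nW = 8.281
  9.295 nW → 9.295
  5.403 nW → 5.403
Sum: 8.281 + 9.295 + 5.403 = 22.979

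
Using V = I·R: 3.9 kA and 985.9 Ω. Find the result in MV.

3.9e3 × 985.9 = 3845.01e3 V

3.84501 MV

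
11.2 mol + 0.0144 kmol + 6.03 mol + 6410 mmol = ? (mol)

38.04 mol

In mol:
  11.2 mol → 11.2
  0.0144 kmol = 0.0144 × 10³ mol = 14.4
  6.03 mol → 6.03
  6410 mmol = 6410 × 10⁻³ mol = 6.41
Sum: 11.2 + 14.4 + 6.03 + 6.41 = 38.04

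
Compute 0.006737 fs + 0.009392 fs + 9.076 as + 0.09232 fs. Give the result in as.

In as:
  0.006737 fs = 0.006737 × 10³ as = 6.737
  0.009392 fs = 0.009392 × 10³ as = 9.392
  9.076 as → 9.076
  0.09232 fs = 0.09232 × 10³ as = 92.32
Sum: 6.737 + 9.392 + 9.076 + 92.32 = 117.525

117.525 as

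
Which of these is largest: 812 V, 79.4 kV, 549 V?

79.4 kV

812 V = 812 V
79.4 kV = 79400 V
549 V = 549 V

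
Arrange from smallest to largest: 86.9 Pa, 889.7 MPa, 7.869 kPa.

86.9 Pa < 7.869 kPa < 889.7 MPa

86.9 Pa = 86.9 Pa
889.7 MPa = 889700000 Pa
7.869 kPa = 7869 Pa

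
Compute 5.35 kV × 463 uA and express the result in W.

5.35e3 × 463e-6 = 2477.05e-3 W

2.47705 W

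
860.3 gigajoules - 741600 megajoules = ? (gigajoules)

In gigajoules:
  860.3 gigajoules → 860.3
  741600 megajoules = 741600 × 10^-3 gigajoules = 741.6
Difference: 860.3 - 741.6 = 118.7

118.7 gigajoules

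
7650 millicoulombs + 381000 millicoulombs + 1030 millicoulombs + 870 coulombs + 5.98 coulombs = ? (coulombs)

1265.66 coulombs

In coulombs:
  7650 millicoulombs = 7650 × 10⁻³ coulombs = 7.65
  381000 millicoulombs = 381000 × 10⁻³ coulombs = 381
  1030 millicoulombs = 1030 × 10⁻³ coulombs = 1.03
  870 coulombs → 870
  5.98 coulombs → 5.98
Sum: 7.65 + 381 + 1.03 + 870 + 5.98 = 1265.66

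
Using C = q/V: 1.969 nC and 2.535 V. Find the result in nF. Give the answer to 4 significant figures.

0.7767 nF

(1.969 × 10⁻⁹) / (2.535) = 0.776726 × 10⁻⁹ F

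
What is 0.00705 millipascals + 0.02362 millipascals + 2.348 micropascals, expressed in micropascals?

In micropascals:
  0.00705 millipascals = 0.00705 × 10^3 micropascals = 7.05
  0.02362 millipascals = 0.02362 × 10^3 micropascals = 23.62
  2.348 micropascals → 2.348
Sum: 7.05 + 23.62 + 2.348 = 33.018

33.018 micropascals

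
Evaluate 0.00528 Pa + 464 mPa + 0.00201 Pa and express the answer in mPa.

471.29 mPa

In mPa:
  0.00528 Pa = 0.00528 × 10³ mPa = 5.28
  464 mPa → 464
  0.00201 Pa = 0.00201 × 10³ mPa = 2.01
Sum: 5.28 + 464 + 2.01 = 471.29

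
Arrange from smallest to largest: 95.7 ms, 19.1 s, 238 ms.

95.7 ms < 238 ms < 19.1 s

95.7 ms = 0.0957 s
19.1 s = 19.1 s
238 ms = 0.238 s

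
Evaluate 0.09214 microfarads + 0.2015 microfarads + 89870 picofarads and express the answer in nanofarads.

In nanofarads:
  0.09214 microfarads = 0.09214 × 10³ nanofarads = 92.14
  0.2015 microfarads = 0.2015 × 10³ nanofarads = 201.5
  89870 picofarads = 89870 × 10⁻³ nanofarads = 89.87
Sum: 92.14 + 201.5 + 89.87 = 383.51

383.51 nanofarads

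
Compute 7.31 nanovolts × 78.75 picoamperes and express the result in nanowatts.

0.0000000005756625 nanowatts

7.31 × 10⁻⁹ × 78.75 × 10⁻¹² = 575.6625 × 10⁻²¹ W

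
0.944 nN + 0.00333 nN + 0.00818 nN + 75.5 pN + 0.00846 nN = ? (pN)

1039.47 pN

In pN:
  0.944 nN = 0.944 × 10^3 pN = 944
  0.00333 nN = 0.00333 × 10^3 pN = 3.33
  0.00818 nN = 0.00818 × 10^3 pN = 8.18
  75.5 pN → 75.5
  0.00846 nN = 0.00846 × 10^3 pN = 8.46
Sum: 944 + 3.33 + 8.18 + 75.5 + 8.46 = 1039.47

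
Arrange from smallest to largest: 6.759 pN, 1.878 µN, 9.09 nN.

6.759 pN = 0.000000000006759 N
1.878 µN = 0.000001878 N
9.09 nN = 0.00000000909 N

6.759 pN < 9.09 nN < 1.878 µN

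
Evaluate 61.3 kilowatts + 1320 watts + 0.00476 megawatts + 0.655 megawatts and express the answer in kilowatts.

722.38 kilowatts

In kilowatts:
  61.3 kilowatts → 61.3
  1320 watts = 1320 × 10⁻³ kilowatts = 1.32
  0.00476 megawatts = 0.00476 × 10³ kilowatts = 4.76
  0.655 megawatts = 0.655 × 10³ kilowatts = 655
Sum: 61.3 + 1.32 + 4.76 + 655 = 722.38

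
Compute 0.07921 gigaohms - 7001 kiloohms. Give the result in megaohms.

72.209 megaohms

In megaohms:
  0.07921 gigaohms = 0.07921 × 10³ megaohms = 79.21
  7001 kiloohms = 7001 × 10⁻³ megaohms = 7.001
Difference: 79.21 - 7.001 = 72.209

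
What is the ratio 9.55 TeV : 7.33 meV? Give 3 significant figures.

(9.55 × 10^12) / (7.33 × 10^-3) = 1.303 × 10^15

1300000000000000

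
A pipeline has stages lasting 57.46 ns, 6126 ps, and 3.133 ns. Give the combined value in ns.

66.719 ns

In ns:
  57.46 ns → 57.46
  6126 ps = 6126 × 10⁻³ ns = 6.126
  3.133 ns → 3.133
Sum: 57.46 + 6.126 + 3.133 = 66.719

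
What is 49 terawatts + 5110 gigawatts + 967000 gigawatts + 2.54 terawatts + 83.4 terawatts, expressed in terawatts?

In terawatts:
  49 terawatts → 49
  5110 gigawatts = 5110 × 10⁻³ terawatts = 5.11
  967000 gigawatts = 967000 × 10⁻³ terawatts = 967
  2.54 terawatts → 2.54
  83.4 terawatts → 83.4
Sum: 49 + 5.11 + 967 + 2.54 + 83.4 = 1107.05

1107.05 terawatts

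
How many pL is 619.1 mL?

milli = 1e-3, pico = 1e-12; factor is 1e9.
619.1 × 1e9 = 619100000000

619100000000 pL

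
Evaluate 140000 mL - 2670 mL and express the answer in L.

137.33 L

In L:
  140000 mL = 140000 × 10⁻³ L = 140
  2670 mL = 2670 × 10⁻³ L = 2.67
Difference: 140 - 2.67 = 137.33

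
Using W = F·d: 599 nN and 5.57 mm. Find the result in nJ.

3.33643 nJ

599 × 10^-9 × 5.57 × 10^-3 = 3336.43 × 10^-12 J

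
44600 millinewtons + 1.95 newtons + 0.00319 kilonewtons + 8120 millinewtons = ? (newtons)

57.86 newtons

In newtons:
  44600 millinewtons = 44600 × 10^-3 newtons = 44.6
  1.95 newtons → 1.95
  0.00319 kilonewtons = 0.00319 × 10^3 newtons = 3.19
  8120 millinewtons = 8120 × 10^-3 newtons = 8.12
Sum: 44.6 + 1.95 + 3.19 + 8.12 = 57.86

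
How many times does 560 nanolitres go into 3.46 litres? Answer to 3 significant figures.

6180000

(3.46) / (560 × 10^-9) = 0.006179 × 10^9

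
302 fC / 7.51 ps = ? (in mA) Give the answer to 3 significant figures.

(302e-15) / (7.51e-12) = 40.213e-3 A

40.2 mA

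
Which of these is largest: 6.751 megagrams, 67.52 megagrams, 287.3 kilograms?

6.751 megagrams = 6751000 grams
67.52 megagrams = 67520000 grams
287.3 kilograms = 287300 grams

67.52 megagrams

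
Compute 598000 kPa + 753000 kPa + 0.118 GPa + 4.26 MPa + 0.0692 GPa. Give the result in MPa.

1542.46 MPa

In MPa:
  598000 kPa = 598000e-3 MPa = 598
  753000 kPa = 753000e-3 MPa = 753
  0.118 GPa = 0.118e3 MPa = 118
  4.26 MPa → 4.26
  0.0692 GPa = 0.0692e3 MPa = 69.2
Sum: 598 + 753 + 118 + 4.26 + 69.2 = 1542.46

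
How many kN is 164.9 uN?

0.0000001649 kN

micro = 1e-6, kilo = 1e3; factor is 1e-9.
164.9 × 1e-9 = 0.0000001649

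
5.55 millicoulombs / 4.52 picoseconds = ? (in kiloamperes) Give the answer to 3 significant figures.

1230000 kiloamperes

(5.55 × 10⁻³) / (4.52 × 10⁻¹²) = 1.2279 × 10⁹ A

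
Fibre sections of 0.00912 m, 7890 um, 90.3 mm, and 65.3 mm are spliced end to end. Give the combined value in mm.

172.61 mm

In mm:
  0.00912 m = 0.00912 × 10³ mm = 9.12
  7890 um = 7890 × 10⁻³ mm = 7.89
  90.3 mm → 90.3
  65.3 mm → 65.3
Sum: 9.12 + 7.89 + 90.3 + 65.3 = 172.61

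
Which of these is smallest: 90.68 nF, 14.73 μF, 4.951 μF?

90.68 nF = 0.00000009068 F
14.73 μF = 0.00001473 F
4.951 μF = 0.000004951 F

90.68 nF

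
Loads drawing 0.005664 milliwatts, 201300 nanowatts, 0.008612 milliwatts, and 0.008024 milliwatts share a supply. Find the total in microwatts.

In microwatts:
  0.005664 milliwatts = 0.005664 × 10^3 microwatts = 5.664
  201300 nanowatts = 201300 × 10^-3 microwatts = 201.3
  0.008612 milliwatts = 0.008612 × 10^3 microwatts = 8.612
  0.008024 milliwatts = 0.008024 × 10^3 microwatts = 8.024
Sum: 5.664 + 201.3 + 8.612 + 8.024 = 223.6

223.6 microwatts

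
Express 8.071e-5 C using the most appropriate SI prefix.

= 80.71e-6 C; 1e-6 is micro.

80.71 uC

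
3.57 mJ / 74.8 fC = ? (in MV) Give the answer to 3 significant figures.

(3.57 × 10^-3) / (74.8 × 10^-15) = 0.047727 × 10^12 V

47700 MV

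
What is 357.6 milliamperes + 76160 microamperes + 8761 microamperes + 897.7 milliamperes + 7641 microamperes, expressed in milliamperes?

In milliamperes:
  357.6 milliamperes → 357.6
  76160 microamperes = 76160 × 10⁻³ milliamperes = 76.16
  8761 microamperes = 8761 × 10⁻³ milliamperes = 8.761
  897.7 milliamperes → 897.7
  7641 microamperes = 7641 × 10⁻³ milliamperes = 7.641
Sum: 357.6 + 76.16 + 8.761 + 897.7 + 7.641 = 1347.862

1347.862 milliamperes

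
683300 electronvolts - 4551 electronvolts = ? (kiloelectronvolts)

In kiloelectronvolts:
  683300 electronvolts = 683300e-3 kiloelectronvolts = 683.3
  4551 electronvolts = 4551e-3 kiloelectronvolts = 4.551
Difference: 683.3 - 4.551 = 678.749

678.749 kiloelectronvolts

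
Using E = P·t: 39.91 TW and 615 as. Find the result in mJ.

39.91 × 10^12 × 615 × 10^-18 = 24544.65 × 10^-6 J

24.54465 mJ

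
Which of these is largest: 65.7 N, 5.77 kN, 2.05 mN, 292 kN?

65.7 N = 65.7 N
5.77 kN = 5770 N
2.05 mN = 0.00205 N
292 kN = 292000 N

292 kN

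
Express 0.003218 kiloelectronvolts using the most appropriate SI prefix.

3.218 electronvolts

= 3.218 electronvolts; mantissa already in [1, 1000).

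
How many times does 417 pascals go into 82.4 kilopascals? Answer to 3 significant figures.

(82.4e3) / (417) = 0.1976e3

198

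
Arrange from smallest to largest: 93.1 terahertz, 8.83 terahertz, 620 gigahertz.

93.1 terahertz = 93100000000000 hertz
8.83 terahertz = 8830000000000 hertz
620 gigahertz = 620000000000 hertz

620 gigahertz < 8.83 terahertz < 93.1 terahertz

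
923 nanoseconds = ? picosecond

nano = 1e-9, pico = 1e-12; factor is 1e3.
923 × 1e3 = 923000

923000 picoseconds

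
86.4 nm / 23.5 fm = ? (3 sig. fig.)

(86.4 × 10⁻⁹) / (23.5 × 10⁻¹⁵) = 3.677 × 10⁶

3680000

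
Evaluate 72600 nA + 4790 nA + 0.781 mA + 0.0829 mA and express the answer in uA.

In uA:
  72600 nA = 72600 × 10^-3 uA = 72.6
  4790 nA = 4790 × 10^-3 uA = 4.79
  0.781 mA = 0.781 × 10^3 uA = 781
  0.0829 mA = 0.0829 × 10^3 uA = 82.9
Sum: 72.6 + 4.79 + 781 + 82.9 = 941.29

941.29 uA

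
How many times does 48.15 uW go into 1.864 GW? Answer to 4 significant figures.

38710000000000

(1.864e9) / (48.15e-6) = 0.038712e15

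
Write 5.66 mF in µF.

5660 µF

milli = 10^-3, micro = 10^-6; factor is 10^3.
5.66 × 10^3 = 5660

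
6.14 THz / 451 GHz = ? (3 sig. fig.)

(6.14 × 10^12) / (451 × 10^9) = 0.01361 × 10^3

13.6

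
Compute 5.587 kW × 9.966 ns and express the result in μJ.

55.680042 μJ

5.587e3 × 9.966e-9 = 55.680042e-6 J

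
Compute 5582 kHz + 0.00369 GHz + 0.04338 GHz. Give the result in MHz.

In MHz:
  5582 kHz = 5582e-3 MHz = 5.582
  0.00369 GHz = 0.00369e3 MHz = 3.69
  0.04338 GHz = 0.04338e3 MHz = 43.38
Sum: 5.582 + 3.69 + 43.38 = 52.652

52.652 MHz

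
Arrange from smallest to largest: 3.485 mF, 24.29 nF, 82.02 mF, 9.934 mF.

24.29 nF < 3.485 mF < 9.934 mF < 82.02 mF

3.485 mF = 0.003485 F
24.29 nF = 0.00000002429 F
82.02 mF = 0.08202 F
9.934 mF = 0.009934 F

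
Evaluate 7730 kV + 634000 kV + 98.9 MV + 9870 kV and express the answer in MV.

In MV:
  7730 kV = 7730 × 10⁻³ MV = 7.73
  634000 kV = 634000 × 10⁻³ MV = 634
  98.9 MV → 98.9
  9870 kV = 9870 × 10⁻³ MV = 9.87
Sum: 7.73 + 634 + 98.9 + 9.87 = 750.5

750.5 MV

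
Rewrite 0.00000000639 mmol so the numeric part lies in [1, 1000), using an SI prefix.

6.39 pmol

= 6.39e-12 mol; 1e-12 is pico.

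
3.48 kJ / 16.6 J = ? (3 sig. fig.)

(3.48 × 10^3) / (16.6) = 0.2096 × 10^3

210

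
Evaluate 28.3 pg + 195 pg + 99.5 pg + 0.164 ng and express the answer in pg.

In pg:
  28.3 pg → 28.3
  195 pg → 195
  99.5 pg → 99.5
  0.164 ng = 0.164 × 10³ pg = 164
Sum: 28.3 + 195 + 99.5 + 164 = 486.8

486.8 pg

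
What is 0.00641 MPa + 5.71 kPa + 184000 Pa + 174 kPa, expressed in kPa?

370.12 kPa

In kPa:
  0.00641 MPa = 0.00641 × 10^3 kPa = 6.41
  5.71 kPa → 5.71
  184000 Pa = 184000 × 10^-3 kPa = 184
  174 kPa → 174
Sum: 6.41 + 5.71 + 184 + 174 = 370.12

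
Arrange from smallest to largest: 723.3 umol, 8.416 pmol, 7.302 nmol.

8.416 pmol < 7.302 nmol < 723.3 umol

723.3 umol = 0.0007233 mol
8.416 pmol = 0.000000000008416 mol
7.302 nmol = 0.000000007302 mol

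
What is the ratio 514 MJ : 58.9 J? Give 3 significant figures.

(514 × 10^6) / (58.9) = 8.727 × 10^6

8730000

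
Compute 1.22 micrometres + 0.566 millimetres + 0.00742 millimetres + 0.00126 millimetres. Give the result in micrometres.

In micrometres:
  1.22 micrometres → 1.22
  0.566 millimetres = 0.566e3 micrometres = 566
  0.00742 millimetres = 0.00742e3 micrometres = 7.42
  0.00126 millimetres = 0.00126e3 micrometres = 1.26
Sum: 1.22 + 566 + 7.42 + 1.26 = 575.9

575.9 micrometres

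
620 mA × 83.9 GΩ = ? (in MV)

52018 MV

620 × 10^-3 × 83.9 × 10^9 = 52018 × 10^6 V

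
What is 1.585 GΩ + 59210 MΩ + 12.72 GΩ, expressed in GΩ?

73.515 GΩ

In GΩ:
  1.585 GΩ → 1.585
  59210 MΩ = 59210e-3 GΩ = 59.21
  12.72 GΩ → 12.72
Sum: 1.585 + 59.21 + 12.72 = 73.515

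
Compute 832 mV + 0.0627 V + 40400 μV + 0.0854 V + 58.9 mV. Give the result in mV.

1079.4 mV

In mV:
  832 mV → 832
  0.0627 V = 0.0627 × 10³ mV = 62.7
  40400 μV = 40400 × 10⁻³ mV = 40.4
  0.0854 V = 0.0854 × 10³ mV = 85.4
  58.9 mV → 58.9
Sum: 832 + 62.7 + 40.4 + 85.4 + 58.9 = 1079.4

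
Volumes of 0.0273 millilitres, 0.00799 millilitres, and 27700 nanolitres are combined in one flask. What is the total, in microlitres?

62.99 microlitres

In microlitres:
  0.0273 millilitres = 0.0273e3 microlitres = 27.3
  0.00799 millilitres = 0.00799e3 microlitres = 7.99
  27700 nanolitres = 27700e-3 microlitres = 27.7
Sum: 27.3 + 7.99 + 27.7 = 62.99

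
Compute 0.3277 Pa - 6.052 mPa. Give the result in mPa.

In mPa:
  0.3277 Pa = 0.3277 × 10^3 mPa = 327.7
  6.052 mPa → 6.052
Difference: 327.7 - 6.052 = 321.648

321.648 mPa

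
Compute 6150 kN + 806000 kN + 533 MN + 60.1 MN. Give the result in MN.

In MN:
  6150 kN = 6150 × 10⁻³ MN = 6.15
  806000 kN = 806000 × 10⁻³ MN = 806
  533 MN → 533
  60.1 MN → 60.1
Sum: 6.15 + 806 + 533 + 60.1 = 1405.25

1405.25 MN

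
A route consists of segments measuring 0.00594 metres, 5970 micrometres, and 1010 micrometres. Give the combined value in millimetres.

In millimetres:
  0.00594 metres = 0.00594 × 10^3 millimetres = 5.94
  5970 micrometres = 5970 × 10^-3 millimetres = 5.97
  1010 micrometres = 1010 × 10^-3 millimetres = 1.01
Sum: 5.94 + 5.97 + 1.01 = 12.92

12.92 millimetres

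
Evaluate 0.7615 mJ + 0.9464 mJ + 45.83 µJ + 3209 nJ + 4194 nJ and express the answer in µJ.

In µJ:
  0.7615 mJ = 0.7615 × 10^3 µJ = 761.5
  0.9464 mJ = 0.9464 × 10^3 µJ = 946.4
  45.83 µJ → 45.83
  3209 nJ = 3209 × 10^-3 µJ = 3.209
  4194 nJ = 4194 × 10^-3 µJ = 4.194
Sum: 761.5 + 946.4 + 45.83 + 3.209 + 4.194 = 1761.133

1761.133 µJ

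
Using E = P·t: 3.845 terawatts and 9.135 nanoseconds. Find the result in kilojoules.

35.124075 kilojoules

3.845 × 10^12 × 9.135 × 10^-9 = 35.124075 × 10^3 J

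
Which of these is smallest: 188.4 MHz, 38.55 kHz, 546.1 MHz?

38.55 kHz

188.4 MHz = 188400000 Hz
38.55 kHz = 38550 Hz
546.1 MHz = 546100000 Hz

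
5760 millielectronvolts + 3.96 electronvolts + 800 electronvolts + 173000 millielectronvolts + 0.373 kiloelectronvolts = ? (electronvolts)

In electronvolts:
  5760 millielectronvolts = 5760 × 10^-3 electronvolts = 5.76
  3.96 electronvolts → 3.96
  800 electronvolts → 800
  173000 millielectronvolts = 173000 × 10^-3 electronvolts = 173
  0.373 kiloelectronvolts = 0.373 × 10^3 electronvolts = 373
Sum: 5.76 + 3.96 + 800 + 173 + 373 = 1355.72

1355.72 electronvolts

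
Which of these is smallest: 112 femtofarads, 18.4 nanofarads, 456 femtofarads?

112 femtofarads

112 femtofarads = 0.000000000000112 farads
18.4 nanofarads = 0.0000000184 farads
456 femtofarads = 0.000000000000456 farads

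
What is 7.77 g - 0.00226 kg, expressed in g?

In g:
  7.77 g → 7.77
  0.00226 kg = 0.00226 × 10^3 g = 2.26
Difference: 7.77 - 2.26 = 5.51

5.51 g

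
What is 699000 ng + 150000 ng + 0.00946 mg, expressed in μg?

In μg:
  699000 ng = 699000e-3 μg = 699
  150000 ng = 150000e-3 μg = 150
  0.00946 mg = 0.00946e3 μg = 9.46
Sum: 699 + 150 + 9.46 = 858.46

858.46 μg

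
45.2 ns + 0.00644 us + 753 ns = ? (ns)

In ns:
  45.2 ns → 45.2
  0.00644 us = 0.00644e3 ns = 6.44
  753 ns → 753
Sum: 45.2 + 6.44 + 753 = 804.64

804.64 ns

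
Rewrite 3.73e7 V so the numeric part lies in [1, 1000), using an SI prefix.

37.3 MV

= 37.3e6 V; 1e6 is mega.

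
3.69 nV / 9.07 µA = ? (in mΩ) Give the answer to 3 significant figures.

(3.69 × 10^-9) / (9.07 × 10^-6) = 0.40684 × 10^-3 Ω

0.407 mΩ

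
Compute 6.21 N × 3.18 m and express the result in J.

6.21 × 3.18 = 19.7478 J

19.7478 J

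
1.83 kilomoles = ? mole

kilo = 10³, (no prefix) = 10⁰; factor is 10³.
1.83 × 10³ = 1830

1830 moles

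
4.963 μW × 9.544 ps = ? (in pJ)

0.000047366872 pJ

4.963 × 10⁻⁶ × 9.544 × 10⁻¹² = 47.366872 × 10⁻¹⁸ J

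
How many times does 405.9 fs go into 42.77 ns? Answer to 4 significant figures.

105400

(42.77e-9) / (405.9e-15) = 0.10537e6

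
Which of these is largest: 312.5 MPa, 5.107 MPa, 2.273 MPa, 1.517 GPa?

312.5 MPa = 312500000 Pa
5.107 MPa = 5107000 Pa
2.273 MPa = 2273000 Pa
1.517 GPa = 1517000000 Pa

1.517 GPa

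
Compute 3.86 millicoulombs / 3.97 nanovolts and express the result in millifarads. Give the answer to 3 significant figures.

(3.86 × 10^-3) / (3.97 × 10^-9) = 0.97229 × 10^6 F

972000000 millifarads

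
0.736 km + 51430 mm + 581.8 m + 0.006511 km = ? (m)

In m:
  0.736 km = 0.736e3 m = 736
  51430 mm = 51430e-3 m = 51.43
  581.8 m → 581.8
  0.006511 km = 0.006511e3 m = 6.511
Sum: 736 + 51.43 + 581.8 + 6.511 = 1375.741

1375.741 m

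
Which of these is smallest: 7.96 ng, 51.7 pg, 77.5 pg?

51.7 pg

7.96 ng = 0.00000000796 g
51.7 pg = 0.0000000000517 g
77.5 pg = 0.0000000000775 g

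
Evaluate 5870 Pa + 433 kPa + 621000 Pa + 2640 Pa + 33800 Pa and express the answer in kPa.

1096.31 kPa

In kPa:
  5870 Pa = 5870e-3 kPa = 5.87
  433 kPa → 433
  621000 Pa = 621000e-3 kPa = 621
  2640 Pa = 2640e-3 kPa = 2.64
  33800 Pa = 33800e-3 kPa = 33.8
Sum: 5.87 + 433 + 621 + 2.64 + 33.8 = 1096.31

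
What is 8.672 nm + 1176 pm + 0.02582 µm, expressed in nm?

35.668 nm

In nm:
  8.672 nm → 8.672
  1176 pm = 1176 × 10^-3 nm = 1.176
  0.02582 µm = 0.02582 × 10^3 nm = 25.82
Sum: 8.672 + 1.176 + 25.82 = 35.668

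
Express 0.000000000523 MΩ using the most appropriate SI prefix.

= 523 × 10^-6 Ω; 10^-6 is micro.

523 μΩ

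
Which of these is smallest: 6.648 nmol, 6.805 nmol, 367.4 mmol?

6.648 nmol = 0.000000006648 mol
6.805 nmol = 0.000000006805 mol
367.4 mmol = 0.3674 mol

6.648 nmol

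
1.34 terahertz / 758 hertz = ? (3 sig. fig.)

1770000000

(1.34e12) / (758) = 0.001768e12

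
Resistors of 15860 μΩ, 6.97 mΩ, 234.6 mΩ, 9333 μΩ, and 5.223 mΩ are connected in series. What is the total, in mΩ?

271.986 mΩ

In mΩ:
  15860 μΩ = 15860 × 10⁻³ mΩ = 15.86
  6.97 mΩ → 6.97
  234.6 mΩ → 234.6
  9333 μΩ = 9333 × 10⁻³ mΩ = 9.333
  5.223 mΩ → 5.223
Sum: 15.86 + 6.97 + 234.6 + 9.333 + 5.223 = 271.986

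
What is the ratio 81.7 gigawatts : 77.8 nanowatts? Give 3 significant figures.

1050000000000000000

(81.7 × 10^9) / (77.8 × 10^-9) = 1.05 × 10^18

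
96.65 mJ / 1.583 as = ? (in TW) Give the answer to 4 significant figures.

(96.65 × 10^-3) / (1.583 × 10^-18) = 61.055 × 10^15 W

61050 TW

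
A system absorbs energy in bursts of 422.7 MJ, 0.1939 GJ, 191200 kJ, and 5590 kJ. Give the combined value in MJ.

In MJ:
  422.7 MJ → 422.7
  0.1939 GJ = 0.1939e3 MJ = 193.9
  191200 kJ = 191200e-3 MJ = 191.2
  5590 kJ = 5590e-3 MJ = 5.59
Sum: 422.7 + 193.9 + 191.2 + 5.59 = 813.39

813.39 MJ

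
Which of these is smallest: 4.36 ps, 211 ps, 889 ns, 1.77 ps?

1.77 ps

4.36 ps = 0.00000000000436 s
211 ps = 0.000000000211 s
889 ns = 0.000000889 s
1.77 ps = 0.00000000000177 s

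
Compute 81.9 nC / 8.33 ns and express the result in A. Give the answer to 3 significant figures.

9.83 A

(81.9e-9) / (8.33e-9) = 9.8319 A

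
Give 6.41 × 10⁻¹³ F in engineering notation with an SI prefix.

641 fF

= 641 × 10⁻¹⁵ F; 10⁻¹⁵ is femto.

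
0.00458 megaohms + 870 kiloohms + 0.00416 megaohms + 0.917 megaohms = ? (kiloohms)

In kiloohms:
  0.00458 megaohms = 0.00458e3 kiloohms = 4.58
  870 kiloohms → 870
  0.00416 megaohms = 0.00416e3 kiloohms = 4.16
  0.917 megaohms = 0.917e3 kiloohms = 917
Sum: 4.58 + 870 + 4.16 + 917 = 1795.74

1795.74 kiloohms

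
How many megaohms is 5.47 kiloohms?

0.00547 megaohms

kilo = 10^3, mega = 10^6; factor is 10^-3.
5.47 × 10^-3 = 0.00547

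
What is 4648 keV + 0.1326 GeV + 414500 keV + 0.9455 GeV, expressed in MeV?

1497.248 MeV

In MeV:
  4648 keV = 4648 × 10^-3 MeV = 4.648
  0.1326 GeV = 0.1326 × 10^3 MeV = 132.6
  414500 keV = 414500 × 10^-3 MeV = 414.5
  0.9455 GeV = 0.9455 × 10^3 MeV = 945.5
Sum: 4.648 + 132.6 + 414.5 + 945.5 = 1497.248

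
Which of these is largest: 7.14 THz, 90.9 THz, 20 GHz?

90.9 THz

7.14 THz = 7140000000000 Hz
90.9 THz = 90900000000000 Hz
20 GHz = 20000000000 Hz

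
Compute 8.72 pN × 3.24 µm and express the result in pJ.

0.0000282528 pJ

8.72 × 10^-12 × 3.24 × 10^-6 = 28.2528 × 10^-18 J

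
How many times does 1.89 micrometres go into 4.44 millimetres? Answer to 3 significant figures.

(4.44e-3) / (1.89e-6) = 2.349e3

2350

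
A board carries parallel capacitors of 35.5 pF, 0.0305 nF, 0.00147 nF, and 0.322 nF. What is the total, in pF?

389.47 pF

In pF:
  35.5 pF → 35.5
  0.0305 nF = 0.0305 × 10^3 pF = 30.5
  0.00147 nF = 0.00147 × 10^3 pF = 1.47
  0.322 nF = 0.322 × 10^3 pF = 322
Sum: 35.5 + 30.5 + 1.47 + 322 = 389.47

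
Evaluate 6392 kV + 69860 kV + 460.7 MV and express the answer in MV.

536.952 MV

In MV:
  6392 kV = 6392 × 10^-3 MV = 6.392
  69860 kV = 69860 × 10^-3 MV = 69.86
  460.7 MV → 460.7
Sum: 6.392 + 69.86 + 460.7 = 536.952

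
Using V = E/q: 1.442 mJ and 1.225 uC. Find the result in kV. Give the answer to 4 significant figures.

1.177 kV

(1.442 × 10^-3) / (1.225 × 10^-6) = 1.17714 × 10^3 V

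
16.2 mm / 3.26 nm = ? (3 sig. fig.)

(16.2e-3) / (3.26e-9) = 4.969e6

4970000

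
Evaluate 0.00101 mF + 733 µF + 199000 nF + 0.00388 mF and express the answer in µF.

In µF:
  0.00101 mF = 0.00101 × 10^3 µF = 1.01
  733 µF → 733
  199000 nF = 199000 × 10^-3 µF = 199
  0.00388 mF = 0.00388 × 10^3 µF = 3.88
Sum: 1.01 + 733 + 199 + 3.88 = 936.89

936.89 µF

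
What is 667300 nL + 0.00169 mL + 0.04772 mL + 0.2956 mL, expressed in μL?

1012.31 μL

In μL:
  667300 nL = 667300 × 10⁻³ μL = 667.3
  0.00169 mL = 0.00169 × 10³ μL = 1.69
  0.04772 mL = 0.04772 × 10³ μL = 47.72
  0.2956 mL = 0.2956 × 10³ μL = 295.6
Sum: 667.3 + 1.69 + 47.72 + 295.6 = 1012.31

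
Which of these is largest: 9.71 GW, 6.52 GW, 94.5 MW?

9.71 GW

9.71 GW = 9710000000 W
6.52 GW = 6520000000 W
94.5 MW = 94500000 W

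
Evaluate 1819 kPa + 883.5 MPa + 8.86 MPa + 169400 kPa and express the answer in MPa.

1063.579 MPa

In MPa:
  1819 kPa = 1819 × 10^-3 MPa = 1.819
  883.5 MPa → 883.5
  8.86 MPa → 8.86
  169400 kPa = 169400 × 10^-3 MPa = 169.4
Sum: 1.819 + 883.5 + 8.86 + 169.4 = 1063.579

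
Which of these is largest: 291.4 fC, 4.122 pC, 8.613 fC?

4.122 pC

291.4 fC = 0.0000000000002914 C
4.122 pC = 0.000000000004122 C
8.613 fC = 0.000000000000008613 C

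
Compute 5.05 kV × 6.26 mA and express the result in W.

5.05 × 10^3 × 6.26 × 10^-3 = 31.613 W

31.613 W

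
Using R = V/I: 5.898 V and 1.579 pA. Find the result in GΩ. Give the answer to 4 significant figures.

(5.898) / (1.579 × 10^-12) = 3.73528 × 10^12 Ω

3735 GΩ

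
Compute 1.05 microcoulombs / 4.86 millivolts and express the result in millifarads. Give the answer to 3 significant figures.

(1.05 × 10⁻⁶) / (4.86 × 10⁻³) = 0.21605 × 10⁻³ F

0.216 millifarads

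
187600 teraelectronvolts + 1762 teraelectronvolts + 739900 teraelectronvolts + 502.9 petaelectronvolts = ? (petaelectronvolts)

1432.162 petaelectronvolts

In petaelectronvolts:
  187600 teraelectronvolts = 187600 × 10^-3 petaelectronvolts = 187.6
  1762 teraelectronvolts = 1762 × 10^-3 petaelectronvolts = 1.762
  739900 teraelectronvolts = 739900 × 10^-3 petaelectronvolts = 739.9
  502.9 petaelectronvolts → 502.9
Sum: 187.6 + 1.762 + 739.9 + 502.9 = 1432.162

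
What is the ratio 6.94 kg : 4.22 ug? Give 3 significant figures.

1640000000

(6.94e3) / (4.22e-6) = 1.645e9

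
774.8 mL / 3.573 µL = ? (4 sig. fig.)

216800

(774.8 × 10^-3) / (3.573 × 10^-6) = 216.85 × 10^3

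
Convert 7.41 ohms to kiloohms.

(no prefix) = 10^0, kilo = 10^3; factor is 10^-3.
7.41 × 10^-3 = 0.00741

0.00741 kiloohms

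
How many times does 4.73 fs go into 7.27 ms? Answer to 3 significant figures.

1540000000000

(7.27e-3) / (4.73e-15) = 1.537e12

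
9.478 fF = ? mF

femto = 1e-15, milli = 1e-3; factor is 1e-12.
9.478 × 1e-12 = 0.000000000009478

0.000000000009478 mF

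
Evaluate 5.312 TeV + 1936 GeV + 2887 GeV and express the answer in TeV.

In TeV:
  5.312 TeV → 5.312
  1936 GeV = 1936 × 10⁻³ TeV = 1.936
  2887 GeV = 2887 × 10⁻³ TeV = 2.887
Sum: 5.312 + 1.936 + 2.887 = 10.135

10.135 TeV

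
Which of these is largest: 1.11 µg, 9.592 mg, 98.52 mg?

1.11 µg = 0.00000111 g
9.592 mg = 0.009592 g
98.52 mg = 0.09852 g

98.52 mg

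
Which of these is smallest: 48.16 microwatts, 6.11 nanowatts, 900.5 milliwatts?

48.16 microwatts = 0.00004816 watts
6.11 nanowatts = 0.00000000611 watts
900.5 milliwatts = 0.9005 watts

6.11 nanowatts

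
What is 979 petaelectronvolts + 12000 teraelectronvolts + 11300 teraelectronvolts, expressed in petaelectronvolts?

1002.3 petaelectronvolts

In petaelectronvolts:
  979 petaelectronvolts → 979
  12000 teraelectronvolts = 12000 × 10^-3 petaelectronvolts = 12
  11300 teraelectronvolts = 11300 × 10^-3 petaelectronvolts = 11.3
Sum: 979 + 12 + 11.3 = 1002.3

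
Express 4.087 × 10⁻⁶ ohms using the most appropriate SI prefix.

4.087 microohms

= 4.087 × 10⁻⁶ ohms; 10⁻⁶ is micro.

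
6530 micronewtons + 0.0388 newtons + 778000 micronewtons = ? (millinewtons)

In millinewtons:
  6530 micronewtons = 6530 × 10^-3 millinewtons = 6.53
  0.0388 newtons = 0.0388 × 10^3 millinewtons = 38.8
  778000 micronewtons = 778000 × 10^-3 millinewtons = 778
Sum: 6.53 + 38.8 + 778 = 823.33

823.33 millinewtons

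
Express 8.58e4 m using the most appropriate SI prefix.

= 85.8e3 m; 1e3 is kilo.

85.8 km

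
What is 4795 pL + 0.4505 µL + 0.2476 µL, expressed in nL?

702.895 nL

In nL:
  4795 pL = 4795 × 10^-3 nL = 4.795
  0.4505 µL = 0.4505 × 10^3 nL = 450.5
  0.2476 µL = 0.2476 × 10^3 nL = 247.6
Sum: 4.795 + 450.5 + 247.6 = 702.895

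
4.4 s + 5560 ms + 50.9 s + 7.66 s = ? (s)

68.52 s

In s:
  4.4 s → 4.4
  5560 ms = 5560 × 10^-3 s = 5.56
  50.9 s → 50.9
  7.66 s → 7.66
Sum: 4.4 + 5.56 + 50.9 + 7.66 = 68.52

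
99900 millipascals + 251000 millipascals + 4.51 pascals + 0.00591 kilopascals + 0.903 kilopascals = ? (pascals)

1264.32 pascals

In pascals:
  99900 millipascals = 99900e-3 pascals = 99.9
  251000 millipascals = 251000e-3 pascals = 251
  4.51 pascals → 4.51
  0.00591 kilopascals = 0.00591e3 pascals = 5.91
  0.903 kilopascals = 0.903e3 pascals = 903
Sum: 99.9 + 251 + 4.51 + 5.91 + 903 = 1264.32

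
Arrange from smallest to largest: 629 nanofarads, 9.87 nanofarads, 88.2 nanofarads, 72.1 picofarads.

72.1 picofarads < 9.87 nanofarads < 88.2 nanofarads < 629 nanofarads

629 nanofarads = 0.000000629 farads
9.87 nanofarads = 0.00000000987 farads
88.2 nanofarads = 0.0000000882 farads
72.1 picofarads = 0.0000000000721 farads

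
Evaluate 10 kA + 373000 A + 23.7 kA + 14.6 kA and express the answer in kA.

In kA:
  10 kA → 10
  373000 A = 373000 × 10⁻³ kA = 373
  23.7 kA → 23.7
  14.6 kA → 14.6
Sum: 10 + 373 + 23.7 + 14.6 = 421.3

421.3 kA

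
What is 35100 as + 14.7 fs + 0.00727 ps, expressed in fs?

57.07 fs

In fs:
  35100 as = 35100e-3 fs = 35.1
  14.7 fs → 14.7
  0.00727 ps = 0.00727e3 fs = 7.27
Sum: 35.1 + 14.7 + 7.27 = 57.07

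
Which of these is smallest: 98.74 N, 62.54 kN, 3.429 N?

3.429 N

98.74 N = 98.74 N
62.54 kN = 62540 N
3.429 N = 3.429 N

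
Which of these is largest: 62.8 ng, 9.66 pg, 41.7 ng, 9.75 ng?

62.8 ng

62.8 ng = 0.0000000628 g
9.66 pg = 0.00000000000966 g
41.7 ng = 0.0000000417 g
9.75 ng = 0.00000000975 g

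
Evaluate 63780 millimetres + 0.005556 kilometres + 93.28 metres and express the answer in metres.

In metres:
  63780 millimetres = 63780e-3 metres = 63.78
  0.005556 kilometres = 0.005556e3 metres = 5.556
  93.28 metres → 93.28
Sum: 63.78 + 5.556 + 93.28 = 162.616

162.616 metres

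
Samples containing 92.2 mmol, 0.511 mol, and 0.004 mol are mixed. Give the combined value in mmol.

607.2 mmol

In mmol:
  92.2 mmol → 92.2
  0.511 mol = 0.511e3 mmol = 511
  0.004 mol = 0.004e3 mmol = 4
Sum: 92.2 + 511 + 4 = 607.2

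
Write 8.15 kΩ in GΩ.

0.00000815 GΩ

kilo = 10^3, giga = 10^9; factor is 10^-6.
8.15 × 10^-6 = 0.00000815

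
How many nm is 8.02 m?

(no prefix) = 10⁰, nano = 10⁻⁹; factor is 10⁹.
8.02 × 10⁹ = 8020000000

8020000000 nm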